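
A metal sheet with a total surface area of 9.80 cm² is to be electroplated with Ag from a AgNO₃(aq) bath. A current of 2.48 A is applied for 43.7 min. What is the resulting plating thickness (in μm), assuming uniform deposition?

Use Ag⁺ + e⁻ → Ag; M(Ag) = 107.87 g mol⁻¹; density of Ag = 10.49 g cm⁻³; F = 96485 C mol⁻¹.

Q = I·t = 2.480 × 2622.0 = 6503 C; n(e⁻) = 0.06739 mol.
n(Ag) = n(e⁻)/1 = 0.06739 mol, so m = 0.06739 × 107.87 = 7.270 g.
Volume = m/ρ = 7.270 / 10.49 = 0.6930 cm³.
Thickness = V/A = 0.6930 / 9.80 = 0.0707 cm = 707 μm.

707 μm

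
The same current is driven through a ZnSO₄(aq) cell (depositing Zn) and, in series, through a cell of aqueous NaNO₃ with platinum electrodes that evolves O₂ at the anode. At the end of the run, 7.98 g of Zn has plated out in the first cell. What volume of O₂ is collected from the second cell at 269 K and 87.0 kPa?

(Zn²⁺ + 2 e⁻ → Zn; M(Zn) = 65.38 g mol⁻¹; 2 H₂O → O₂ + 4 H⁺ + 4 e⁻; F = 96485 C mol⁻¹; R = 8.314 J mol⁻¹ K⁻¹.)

1.57 L

n(Zn) = 7.98 / 65.38 = 0.1221 mol, so n(e⁻) = 2 × 0.1221 = 0.2441 mol.
The cells are in series, so the same 0.2441 mol of electrons passes through the second cell.
2 H₂O → O₂ + 4 H⁺ + 4 e⁻ — 4 mol e⁻ per mol O₂, so n(O₂) = 0.2441/4 = 0.06103 mol.
V = nRT/P = (0.06103 × 8.314 × 269) / (87.0 × 10³) = 0.00157 m³ = 1.57 L.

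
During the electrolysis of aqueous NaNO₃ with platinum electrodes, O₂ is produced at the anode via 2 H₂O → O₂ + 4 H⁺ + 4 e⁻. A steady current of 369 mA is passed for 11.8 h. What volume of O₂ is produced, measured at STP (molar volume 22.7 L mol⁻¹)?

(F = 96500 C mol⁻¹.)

0.922 L

Q = I·t = 0.3690 A × 42480 s = 15680 C.
n(e⁻) = Q/F = 15680 / 96500 = 0.1624 mol.
4 electrons are transferred per O₂ molecule, so n(O₂) = 0.1624 / 4 = 0.04061 mol.
V = n × V_m = 0.04061 × 22.7 = 0.922 L.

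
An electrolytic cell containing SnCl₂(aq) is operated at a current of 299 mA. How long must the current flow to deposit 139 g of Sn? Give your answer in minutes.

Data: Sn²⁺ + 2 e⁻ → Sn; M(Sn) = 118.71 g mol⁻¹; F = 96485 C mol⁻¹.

n(Sn) = m/M = 139 / 118.71 = 1.171 mol.
Each Sn atom requires 2 electrons, so n(e⁻) = 2 × 1.171 = 2.342 mol.
Q = n(e⁻)·F = 2.342 × 96485 = 226000 C.
t = Q/I = 226000 / 0.2990 A = 755700 s = 12600 min.

12600 min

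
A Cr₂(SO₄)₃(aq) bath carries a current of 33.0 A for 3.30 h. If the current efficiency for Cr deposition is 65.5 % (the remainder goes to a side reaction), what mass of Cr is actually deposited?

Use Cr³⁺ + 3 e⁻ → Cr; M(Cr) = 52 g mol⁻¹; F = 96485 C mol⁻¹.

Q = I·t = 33.00 × 11880 = 392000 C.
n(e⁻) = 392000/96485 = 4.063 mol; theoretically n(Cr) = 4.063/3 = 1.354 mol, m_theo = 70.43 g.
At 65.5 % efficiency, m_actual = 0.655 × 70.43 = 46.1 g.

46.1 g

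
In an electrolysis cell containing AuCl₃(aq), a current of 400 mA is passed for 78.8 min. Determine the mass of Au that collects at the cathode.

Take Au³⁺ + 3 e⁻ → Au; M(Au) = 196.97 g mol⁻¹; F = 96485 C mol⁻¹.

Q = I·t = 0.4000 A × 4728.0 s = 1891 C.
n(e⁻) = Q/F = 1891 / 96485 = 0.01960 mol.
Au³⁺ + 3 e⁻ → Au, so n(Au) = n(e⁻)/3 = 0.006534 mol.
m = n·M = 0.006534 × 196.97 = 1.29 g.

1.29 g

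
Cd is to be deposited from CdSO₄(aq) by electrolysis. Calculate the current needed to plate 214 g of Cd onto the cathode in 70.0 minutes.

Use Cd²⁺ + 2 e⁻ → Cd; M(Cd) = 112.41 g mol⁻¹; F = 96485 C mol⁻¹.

n(Cd) = 214 / 112.41 = 1.904 mol.
n(e⁻) = 2 × 1.904 = 3.807 mol.
Q = n(e⁻)·F = 3.807 × 96485 = 367400 C.
I = Q/t = 367400 / 4200.0 s = 87.5 A.

87.5 A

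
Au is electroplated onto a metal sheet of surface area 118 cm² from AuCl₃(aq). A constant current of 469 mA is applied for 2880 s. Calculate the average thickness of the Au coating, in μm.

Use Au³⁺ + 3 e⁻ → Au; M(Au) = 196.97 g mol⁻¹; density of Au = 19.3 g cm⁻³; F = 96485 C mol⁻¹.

Q = I·t = 0.4690 × 2880.0 = 1351 C; n(e⁻) = 0.01400 mol.
n(Au) = n(e⁻)/3 = 0.004666 mol, so m = 0.004666 × 196.97 = 0.9191 g.
Volume = m/ρ = 0.9191 / 19.3 = 0.04762 cm³.
Thickness = V/A = 0.04762 / 118 = 4.04 × 10⁻⁴ cm = 4.04 μm.

4.04 μm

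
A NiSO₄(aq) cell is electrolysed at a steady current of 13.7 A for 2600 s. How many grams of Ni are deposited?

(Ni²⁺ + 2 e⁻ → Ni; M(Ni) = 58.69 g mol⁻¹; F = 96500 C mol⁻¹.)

Q = I·t = 13.70 A × 2600.0 s = 35620 C.
n(e⁻) = Q/F = 35620 / 96500 = 0.3691 mol.
Ni²⁺ + 2 e⁻ → Ni, so n(Ni) = n(e⁻)/2 = 0.1846 mol.
m = n·M = 0.1846 × 58.69 = 10.8 g.

10.8 g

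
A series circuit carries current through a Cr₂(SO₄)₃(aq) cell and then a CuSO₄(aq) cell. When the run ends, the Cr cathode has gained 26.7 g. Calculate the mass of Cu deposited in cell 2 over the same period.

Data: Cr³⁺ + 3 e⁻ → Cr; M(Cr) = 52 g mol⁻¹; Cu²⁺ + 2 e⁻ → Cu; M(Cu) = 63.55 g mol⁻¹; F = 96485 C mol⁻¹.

n(Cr) = 26.7 / 52 = 0.5135 mol.
Since Cr³⁺ + 3 e⁻ → Cr, n(e⁻) passed = 3 × 0.5135 = 1.540 mol.
Cells in series carry the same charge, so the same 1.540 mol of electrons passes through cell 2.
Cu²⁺ + 2 e⁻ → Cu, so n(Cu) = 1.540 / 2 = 0.7702 mol.
m(Cu) = 0.7702 × 63.55 = 48.9 g.

48.9 g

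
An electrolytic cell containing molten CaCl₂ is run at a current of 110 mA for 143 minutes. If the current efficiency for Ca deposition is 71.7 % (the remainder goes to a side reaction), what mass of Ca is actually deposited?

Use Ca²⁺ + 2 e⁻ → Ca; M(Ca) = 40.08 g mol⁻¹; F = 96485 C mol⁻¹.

Q = I·t = 0.1100 × 8580.0 = 943.8 C.
n(e⁻) = 943.8/96485 = 0.009782 mol; theoretically n(Ca) = 0.009782/2 = 0.004891 mol, m_theo = 0.1960 g.
At 71.7 % efficiency, m_actual = 0.717 × 0.1960 = 0.141 g.

0.141 g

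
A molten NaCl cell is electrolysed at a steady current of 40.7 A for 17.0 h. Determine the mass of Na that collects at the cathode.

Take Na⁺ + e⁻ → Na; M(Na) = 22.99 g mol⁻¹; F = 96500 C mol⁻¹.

593 g

Q = I·t = 40.70 A × 61200 s = 2491000 C.
n(e⁻) = Q/F = 2491000 / 96500 = 25.81 mol.
Na⁺ + e⁻ → Na, so n(Na) = n(e⁻)/1 = 25.81 mol.
m = n·M = 25.81 × 22.99 = 593 g.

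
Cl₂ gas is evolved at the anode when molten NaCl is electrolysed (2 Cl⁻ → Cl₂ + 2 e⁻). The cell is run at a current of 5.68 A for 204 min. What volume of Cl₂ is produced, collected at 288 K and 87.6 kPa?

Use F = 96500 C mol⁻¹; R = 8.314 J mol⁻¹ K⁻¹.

Q = I·t = 5.680 A × 12240 s = 69520 C.
n(e⁻) = Q/F = 69520 / 96500 = 0.7204 mol.
2 electrons are transferred per Cl₂ molecule, so n(Cl₂) = 0.7204 / 2 = 0.3602 mol.
V = nRT/P = (0.3602 × 8.314 × 288) / (87.6 × 10³ Pa) = 0.00985 m³ = 9.85 L.

9.85 L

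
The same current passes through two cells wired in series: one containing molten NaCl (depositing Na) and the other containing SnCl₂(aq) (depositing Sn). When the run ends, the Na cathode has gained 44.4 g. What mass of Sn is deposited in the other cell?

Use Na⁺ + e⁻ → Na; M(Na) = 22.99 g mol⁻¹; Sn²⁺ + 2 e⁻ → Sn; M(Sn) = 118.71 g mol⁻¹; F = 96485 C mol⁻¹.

n(Na) = 44.4 / 22.99 = 1.931 mol.
Since Na⁺ + e⁻ → Na, n(e⁻) passed = 1 × 1.931 = 1.931 mol.
Cells in series carry the same charge, so the same 1.931 mol of electrons passes through cell 2.
Sn²⁺ + 2 e⁻ → Sn, so n(Sn) = 1.931 / 2 = 0.9656 mol.
m(Sn) = 0.9656 × 118.71 = 115 g.

115 g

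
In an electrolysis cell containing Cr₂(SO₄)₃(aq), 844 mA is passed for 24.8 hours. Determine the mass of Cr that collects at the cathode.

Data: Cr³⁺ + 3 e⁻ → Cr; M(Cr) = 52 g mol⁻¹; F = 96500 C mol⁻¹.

13.5 g

Q = I·t = 0.8440 A × 89280 s = 75350 C.
n(e⁻) = Q/F = 75350 / 96500 = 0.7809 mol.
Cr³⁺ + 3 e⁻ → Cr, so n(Cr) = n(e⁻)/3 = 0.2603 mol.
m = n·M = 0.2603 × 52 = 13.5 g.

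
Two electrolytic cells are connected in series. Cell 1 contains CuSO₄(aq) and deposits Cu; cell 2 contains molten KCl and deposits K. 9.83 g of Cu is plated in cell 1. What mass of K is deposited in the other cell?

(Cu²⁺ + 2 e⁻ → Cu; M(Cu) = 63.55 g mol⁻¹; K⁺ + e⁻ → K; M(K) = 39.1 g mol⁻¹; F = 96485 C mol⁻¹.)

n(Cu) = 9.83 / 63.55 = 0.1547 mol.
Since Cu²⁺ + 2 e⁻ → Cu, n(e⁻) passed = 2 × 0.1547 = 0.3094 mol.
Cells in series carry the same charge, so the same 0.3094 mol of electrons passes through cell 2.
K⁺ + e⁻ → K, so n(K) = 0.3094 / 1 = 0.3094 mol.
m(K) = 0.3094 × 39.1 = 12.1 g.

12.1 g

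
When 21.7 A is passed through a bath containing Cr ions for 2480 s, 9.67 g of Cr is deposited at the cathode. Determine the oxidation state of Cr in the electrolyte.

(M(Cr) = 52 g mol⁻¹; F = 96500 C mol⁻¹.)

+3

Q = I·t = 21.70 A × 2480.0 s = 53820 C, so n(e⁻) = 53820/96500 = 0.5577 mol.
n(Cr) deposited = 9.67 / 52 = 0.1860 mol.
Electrons per atom = n(e⁻)/n(Cr) = 0.5577 / 0.1860 = 3.00 ≈ 3, so the ion is Cr³⁺.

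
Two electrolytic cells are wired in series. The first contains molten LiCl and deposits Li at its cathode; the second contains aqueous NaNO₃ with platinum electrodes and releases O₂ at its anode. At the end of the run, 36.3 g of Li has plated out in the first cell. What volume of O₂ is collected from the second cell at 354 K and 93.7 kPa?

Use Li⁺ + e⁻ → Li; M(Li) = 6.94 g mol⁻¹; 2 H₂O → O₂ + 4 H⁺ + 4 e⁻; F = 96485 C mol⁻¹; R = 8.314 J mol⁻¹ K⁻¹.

n(Li) = 36.3 / 6.94 = 5.231 mol, so n(e⁻) = 1 × 5.231 = 5.231 mol.
The cells are in series, so the same 5.231 mol of electrons passes through the second cell.
2 H₂O → O₂ + 4 H⁺ + 4 e⁻ — 4 mol e⁻ per mol O₂, so n(O₂) = 5.231/4 = 1.308 mol.
V = nRT/P = (1.308 × 8.314 × 354) / (93.7 × 10³) = 0.0411 m³ = 41.1 L.

41.1 L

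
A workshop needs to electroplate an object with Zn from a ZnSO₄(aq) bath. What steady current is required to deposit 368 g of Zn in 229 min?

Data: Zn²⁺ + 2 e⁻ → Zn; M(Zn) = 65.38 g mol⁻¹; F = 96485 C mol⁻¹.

n(Zn) = 368 / 65.38 = 5.629 mol.
n(e⁻) = 2 × 5.629 = 11.26 mol.
Q = n(e⁻)·F = 11.26 × 96485 = 1086000 C.
I = Q/t = 1086000 / 13740 s = 79.1 A.

79.1 A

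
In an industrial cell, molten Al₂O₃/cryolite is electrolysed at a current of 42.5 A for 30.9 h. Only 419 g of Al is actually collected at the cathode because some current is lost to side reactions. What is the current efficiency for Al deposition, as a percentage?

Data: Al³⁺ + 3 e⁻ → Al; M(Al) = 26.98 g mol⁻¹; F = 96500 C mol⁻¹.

Q = I·t = 42.50 × 111240 = 4728000 C; n(e⁻) = 4728000/96500 = 48.99 mol.
Theoretical n(Al) = n(e⁻)/3 = 16.33 mol, i.e. m_theo = 16.33 × 26.98 = 440.6 g.
Efficiency = m_actual / m_theo = 419 / 440.6 = 95.1 %.

95.1 %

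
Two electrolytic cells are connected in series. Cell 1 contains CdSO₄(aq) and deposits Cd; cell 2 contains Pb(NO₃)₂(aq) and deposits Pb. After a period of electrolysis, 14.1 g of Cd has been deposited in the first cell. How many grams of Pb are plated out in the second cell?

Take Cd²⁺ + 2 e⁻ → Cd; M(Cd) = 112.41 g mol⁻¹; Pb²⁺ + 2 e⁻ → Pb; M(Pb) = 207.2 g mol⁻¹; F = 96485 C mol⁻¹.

n(Cd) = 14.1 / 112.41 = 0.1254 mol.
Since Cd²⁺ + 2 e⁻ → Cd, n(e⁻) passed = 2 × 0.1254 = 0.2509 mol.
Cells in series carry the same charge, so the same 0.2509 mol of electrons passes through cell 2.
Pb²⁺ + 2 e⁻ → Pb, so n(Pb) = 0.2509 / 2 = 0.1254 mol.
m(Pb) = 0.1254 × 207.2 = 26.0 g.

26.0 g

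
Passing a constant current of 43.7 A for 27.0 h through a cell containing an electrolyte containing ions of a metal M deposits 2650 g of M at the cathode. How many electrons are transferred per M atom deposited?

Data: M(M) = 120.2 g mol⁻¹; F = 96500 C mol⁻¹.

2

Q = I·t = 43.70 A × 97200 s = 4248000 C, so n(e⁻) = 4248000/96500 = 44.02 mol.
n(M) deposited = 2650 / 120.2 = 22.05 mol.
Electrons per atom = n(e⁻)/n(M) = 44.02 / 22.05 = 2.00 ≈ 2, so the ion is M²⁺.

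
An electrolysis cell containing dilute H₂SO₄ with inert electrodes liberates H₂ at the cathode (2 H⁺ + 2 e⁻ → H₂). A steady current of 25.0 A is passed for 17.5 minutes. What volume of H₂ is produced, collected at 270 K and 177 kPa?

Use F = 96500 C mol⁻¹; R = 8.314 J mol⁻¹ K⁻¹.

1.72 L

Q = I·t = 25.00 A × 1050.0 s = 26250 C.
n(e⁻) = Q/F = 26250 / 96500 = 0.2720 mol.
2 electrons are transferred per H₂ molecule, so n(H₂) = 0.2720 / 2 = 0.1360 mol.
V = nRT/P = (0.1360 × 8.314 × 270) / (177 × 10³ Pa) = 0.00172 m³ = 1.72 L.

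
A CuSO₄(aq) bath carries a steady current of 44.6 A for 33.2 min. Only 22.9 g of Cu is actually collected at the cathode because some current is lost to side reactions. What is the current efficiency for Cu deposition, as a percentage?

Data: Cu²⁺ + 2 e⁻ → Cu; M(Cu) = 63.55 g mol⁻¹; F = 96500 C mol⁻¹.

Q = I·t = 44.60 × 1992.0 = 88840 C; n(e⁻) = 88840/96500 = 0.9207 mol.
Theoretical n(Cu) = n(e⁻)/2 = 0.4603 mol, i.e. m_theo = 0.4603 × 63.55 = 29.25 g.
Efficiency = m_actual / m_theo = 22.9 / 29.25 = 78.3 %.

78.3 %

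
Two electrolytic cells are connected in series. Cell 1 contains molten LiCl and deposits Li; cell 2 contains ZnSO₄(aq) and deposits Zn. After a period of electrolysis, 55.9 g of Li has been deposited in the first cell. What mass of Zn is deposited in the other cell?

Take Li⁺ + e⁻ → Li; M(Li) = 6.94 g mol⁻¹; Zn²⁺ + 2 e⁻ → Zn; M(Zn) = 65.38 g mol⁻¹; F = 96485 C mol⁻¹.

263 g

n(Li) = 55.9 / 6.94 = 8.055 mol.
Since Li⁺ + e⁻ → Li, n(e⁻) passed = 1 × 8.055 = 8.055 mol.
Cells in series carry the same charge, so the same 8.055 mol of electrons passes through cell 2.
Zn²⁺ + 2 e⁻ → Zn, so n(Zn) = 8.055 / 2 = 4.027 mol.
m(Zn) = 4.027 × 65.38 = 263 g.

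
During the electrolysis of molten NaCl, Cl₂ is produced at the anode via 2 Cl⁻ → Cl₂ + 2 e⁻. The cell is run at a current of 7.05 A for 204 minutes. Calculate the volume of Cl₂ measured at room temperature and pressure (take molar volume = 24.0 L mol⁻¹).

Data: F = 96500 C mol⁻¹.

10.7 L

Q = I·t = 7.050 A × 12240 s = 86290 C.
n(e⁻) = Q/F = 86290 / 96500 = 0.8942 mol.
2 electrons are transferred per Cl₂ molecule, so n(Cl₂) = 0.8942 / 2 = 0.4471 mol.
V = n × V_m = 0.4471 × 24.0 = 10.7 L.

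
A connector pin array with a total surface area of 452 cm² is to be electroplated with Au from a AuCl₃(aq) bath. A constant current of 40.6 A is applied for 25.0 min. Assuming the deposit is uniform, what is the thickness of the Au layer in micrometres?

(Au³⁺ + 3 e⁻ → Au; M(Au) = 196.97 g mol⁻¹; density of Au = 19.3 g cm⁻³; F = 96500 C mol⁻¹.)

47.5 μm

Q = I·t = 40.60 × 1500.0 = 60900 C; n(e⁻) = 0.6311 mol.
n(Au) = n(e⁻)/3 = 0.2104 mol, so m = 0.2104 × 196.97 = 41.44 g.
Volume = m/ρ = 41.44 / 19.3 = 2.147 cm³.
Thickness = V/A = 2.147 / 452 = 0.00475 cm = 47.5 μm.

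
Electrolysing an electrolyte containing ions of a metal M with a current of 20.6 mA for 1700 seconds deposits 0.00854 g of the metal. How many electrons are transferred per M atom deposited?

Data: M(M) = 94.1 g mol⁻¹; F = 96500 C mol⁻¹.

4

Q = I·t = 0.02060 A × 1700.0 s = 35.02 C, so n(e⁻) = 35.02/96500 = 0.0003629 mol.
n(M) deposited = 0.00854 / 94.1 = 0.00009075 mol.
Electrons per atom = n(e⁻)/n(M) = 0.0003629 / 0.00009075 = 4.00 ≈ 4, so the ion is M⁴⁺.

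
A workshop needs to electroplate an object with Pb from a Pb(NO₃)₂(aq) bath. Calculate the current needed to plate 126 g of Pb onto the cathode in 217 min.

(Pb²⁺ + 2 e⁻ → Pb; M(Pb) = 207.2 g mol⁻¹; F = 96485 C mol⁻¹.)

n(Pb) = 126 / 207.2 = 0.6081 mol.
n(e⁻) = 2 × 0.6081 = 1.216 mol.
Q = n(e⁻)·F = 1.216 × 96485 = 117300 C.
I = Q/t = 117300 / 13020 s = 9.01 A.

9.01 A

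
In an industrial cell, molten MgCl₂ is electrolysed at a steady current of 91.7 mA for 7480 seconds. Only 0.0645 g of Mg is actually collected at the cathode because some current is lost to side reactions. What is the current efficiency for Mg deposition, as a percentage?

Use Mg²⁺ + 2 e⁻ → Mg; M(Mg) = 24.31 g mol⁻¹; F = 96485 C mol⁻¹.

74.6 %

Q = I·t = 0.09170 × 7480.0 = 685.9 C; n(e⁻) = 685.9/96485 = 0.007109 mol.
Theoretical n(Mg) = n(e⁻)/2 = 0.003555 mol, i.e. m_theo = 0.003555 × 24.31 = 0.08641 g.
Efficiency = m_actual / m_theo = 0.0645 / 0.08641 = 74.6 %.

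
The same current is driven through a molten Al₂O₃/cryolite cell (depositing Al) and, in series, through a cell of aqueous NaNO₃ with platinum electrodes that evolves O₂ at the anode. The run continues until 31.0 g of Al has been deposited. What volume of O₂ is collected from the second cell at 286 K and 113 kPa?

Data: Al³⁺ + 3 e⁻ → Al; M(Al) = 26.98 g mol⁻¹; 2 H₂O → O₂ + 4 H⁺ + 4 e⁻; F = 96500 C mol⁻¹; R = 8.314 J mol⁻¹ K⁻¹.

18.1 L

n(Al) = 31.0 / 26.98 = 1.149 mol, so n(e⁻) = 3 × 1.149 = 3.447 mol.
The cells are in series, so the same 3.447 mol of electrons passes through the second cell.
2 H₂O → O₂ + 4 H⁺ + 4 e⁻ — 4 mol e⁻ per mol O₂, so n(O₂) = 3.447/4 = 0.8617 mol.
V = nRT/P = (0.8617 × 8.314 × 286) / (113 × 10³) = 0.0181 m³ = 18.1 L.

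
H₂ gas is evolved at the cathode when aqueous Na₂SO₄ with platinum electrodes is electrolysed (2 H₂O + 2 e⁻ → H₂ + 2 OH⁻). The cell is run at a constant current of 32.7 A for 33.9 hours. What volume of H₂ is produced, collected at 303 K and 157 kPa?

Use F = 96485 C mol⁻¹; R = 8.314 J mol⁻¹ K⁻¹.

332 L

Q = I·t = 32.70 A × 122040 s = 3991000 C.
n(e⁻) = Q/F = 3991000 / 96485 = 41.36 mol.
2 electrons are transferred per H₂ molecule, so n(H₂) = 41.36 / 2 = 20.68 mol.
V = nRT/P = (20.68 × 8.314 × 303) / (157 × 10³ Pa) = 0.332 m³ = 332 L.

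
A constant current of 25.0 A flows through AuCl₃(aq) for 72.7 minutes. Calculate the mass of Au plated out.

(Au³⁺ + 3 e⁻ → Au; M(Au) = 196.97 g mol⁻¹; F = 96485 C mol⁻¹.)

74.2 g

Q = I·t = 25.00 A × 4362.0 s = 109000 C.
n(e⁻) = Q/F = 109000 / 96485 = 1.130 mol.
Au³⁺ + 3 e⁻ → Au, so n(Au) = n(e⁻)/3 = 0.3767 mol.
m = n·M = 0.3767 × 196.97 = 74.2 g.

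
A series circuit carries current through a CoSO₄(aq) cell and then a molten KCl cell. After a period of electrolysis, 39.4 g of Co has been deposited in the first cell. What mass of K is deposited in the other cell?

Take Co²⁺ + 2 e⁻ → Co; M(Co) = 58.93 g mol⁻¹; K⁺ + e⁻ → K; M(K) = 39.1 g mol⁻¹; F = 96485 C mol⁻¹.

52.3 g

n(Co) = 39.4 / 58.93 = 0.6686 mol.
Since Co²⁺ + 2 e⁻ → Co, n(e⁻) passed = 2 × 0.6686 = 1.337 mol.
Cells in series carry the same charge, so the same 1.337 mol of electrons passes through cell 2.
K⁺ + e⁻ → K, so n(K) = 1.337 / 1 = 1.337 mol.
m(K) = 1.337 × 39.1 = 52.3 g.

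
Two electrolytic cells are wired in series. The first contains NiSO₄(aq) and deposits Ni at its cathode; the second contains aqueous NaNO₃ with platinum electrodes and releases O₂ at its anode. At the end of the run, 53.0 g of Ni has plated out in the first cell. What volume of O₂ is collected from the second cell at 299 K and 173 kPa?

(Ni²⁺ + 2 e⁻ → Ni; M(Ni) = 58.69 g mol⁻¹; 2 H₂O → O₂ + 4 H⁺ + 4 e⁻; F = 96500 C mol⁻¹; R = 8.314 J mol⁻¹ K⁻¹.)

n(Ni) = 53.0 / 58.69 = 0.9030 mol, so n(e⁻) = 2 × 0.9030 = 1.806 mol.
The cells are in series, so the same 1.806 mol of electrons passes through the second cell.
2 H₂O → O₂ + 4 H⁺ + 4 e⁻ — 4 mol e⁻ per mol O₂, so n(O₂) = 1.806/4 = 0.4515 mol.
V = nRT/P = (0.4515 × 8.314 × 299) / (173 × 10³) = 0.00649 m³ = 6.49 L.

6.49 L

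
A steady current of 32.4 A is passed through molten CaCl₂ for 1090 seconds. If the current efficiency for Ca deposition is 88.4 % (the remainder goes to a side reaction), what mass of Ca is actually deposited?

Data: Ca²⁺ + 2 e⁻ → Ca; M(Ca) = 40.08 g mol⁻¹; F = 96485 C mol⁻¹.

Q = I·t = 32.40 × 1090.0 = 35320 C.
n(e⁻) = 35320/96485 = 0.3660 mol; theoretically n(Ca) = 0.3660/2 = 0.1830 mol, m_theo = 7.335 g.
At 88.4 % efficiency, m_actual = 0.884 × 7.335 = 6.48 g.

6.48 g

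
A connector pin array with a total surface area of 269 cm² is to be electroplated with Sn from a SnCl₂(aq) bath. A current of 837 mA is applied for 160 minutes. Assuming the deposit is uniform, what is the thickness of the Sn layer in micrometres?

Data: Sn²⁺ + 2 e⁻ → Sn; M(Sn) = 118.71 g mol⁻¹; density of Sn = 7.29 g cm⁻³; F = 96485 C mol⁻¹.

Q = I·t = 0.8370 × 9600.0 = 8035 C; n(e⁻) = 0.08328 mol.
n(Sn) = n(e⁻)/2 = 0.04164 mol, so m = 0.04164 × 118.71 = 4.943 g.
Volume = m/ρ = 4.943 / 7.29 = 0.6781 cm³.
Thickness = V/A = 0.6781 / 269 = 0.00252 cm = 25.2 μm.

25.2 μm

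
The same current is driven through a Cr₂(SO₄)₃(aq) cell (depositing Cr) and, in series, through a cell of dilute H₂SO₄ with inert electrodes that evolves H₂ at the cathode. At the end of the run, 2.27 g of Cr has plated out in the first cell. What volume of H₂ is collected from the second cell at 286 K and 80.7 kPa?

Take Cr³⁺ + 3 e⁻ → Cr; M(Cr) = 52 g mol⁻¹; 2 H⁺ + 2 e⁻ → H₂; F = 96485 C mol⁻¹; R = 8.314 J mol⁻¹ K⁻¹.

n(Cr) = 2.27 / 52 = 0.04365 mol, so n(e⁻) = 3 × 0.04365 = 0.1310 mol.
The cells are in series, so the same 0.1310 mol of electrons passes through the second cell.
2 H⁺ + 2 e⁻ → H₂ — 2 mol e⁻ per mol H₂, so n(H₂) = 0.1310/2 = 0.06548 mol.
V = nRT/P = (0.06548 × 8.314 × 286) / (80.7 × 10³) = 0.00193 m³ = 1.93 L.

1.93 L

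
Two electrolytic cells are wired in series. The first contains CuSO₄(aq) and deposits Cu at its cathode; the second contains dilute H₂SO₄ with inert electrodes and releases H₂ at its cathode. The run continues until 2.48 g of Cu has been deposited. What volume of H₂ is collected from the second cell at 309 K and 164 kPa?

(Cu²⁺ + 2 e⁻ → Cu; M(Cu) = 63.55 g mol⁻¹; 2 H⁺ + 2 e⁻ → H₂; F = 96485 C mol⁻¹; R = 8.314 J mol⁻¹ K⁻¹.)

n(Cu) = 2.48 / 63.55 = 0.03902 mol, so n(e⁻) = 2 × 0.03902 = 0.07805 mol.
The cells are in series, so the same 0.07805 mol of electrons passes through the second cell.
2 H⁺ + 2 e⁻ → H₂ — 2 mol e⁻ per mol H₂, so n(H₂) = 0.07805/2 = 0.03902 mol.
V = nRT/P = (0.03902 × 8.314 × 309) / (164 × 10³) = 6.11 × 10⁻⁴ m³ = 0.611 L.

0.611 L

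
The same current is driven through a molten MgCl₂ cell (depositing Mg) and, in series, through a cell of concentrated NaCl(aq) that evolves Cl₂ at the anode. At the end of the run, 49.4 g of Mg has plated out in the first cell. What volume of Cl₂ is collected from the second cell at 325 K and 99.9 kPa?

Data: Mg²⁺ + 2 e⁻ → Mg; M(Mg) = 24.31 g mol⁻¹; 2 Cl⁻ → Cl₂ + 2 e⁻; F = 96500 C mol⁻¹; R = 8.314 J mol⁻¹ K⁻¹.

n(Mg) = 49.4 / 24.31 = 2.032 mol, so n(e⁻) = 2 × 2.032 = 4.064 mol.
The cells are in series, so the same 4.064 mol of electrons passes through the second cell.
2 Cl⁻ → Cl₂ + 2 e⁻ — 2 mol e⁻ per mol Cl₂, so n(Cl₂) = 4.064/2 = 2.032 mol.
V = nRT/P = (2.032 × 8.314 × 325) / (99.9 × 10³) = 0.0550 m³ = 55.0 L.

55.0 L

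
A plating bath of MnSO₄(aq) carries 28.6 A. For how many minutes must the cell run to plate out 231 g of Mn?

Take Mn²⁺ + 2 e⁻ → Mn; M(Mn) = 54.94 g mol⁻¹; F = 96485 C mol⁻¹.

473 min

n(Mn) = m/M = 231 / 54.94 = 4.205 mol.
Each Mn atom requires 2 electrons, so n(e⁻) = 2 × 4.205 = 8.409 mol.
Q = n(e⁻)·F = 8.409 × 96485 = 811400 C.
t = Q/I = 811400 / 28.60 A = 28370 s = 473 min.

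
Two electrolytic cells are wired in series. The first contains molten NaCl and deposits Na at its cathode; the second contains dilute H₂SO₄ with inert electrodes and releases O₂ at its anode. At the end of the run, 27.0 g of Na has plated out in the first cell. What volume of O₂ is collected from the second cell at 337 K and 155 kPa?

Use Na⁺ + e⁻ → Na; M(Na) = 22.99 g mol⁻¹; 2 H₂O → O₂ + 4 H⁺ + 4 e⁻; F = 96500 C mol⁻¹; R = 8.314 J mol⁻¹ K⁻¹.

5.31 L

n(Na) = 27.0 / 22.99 = 1.174 mol, so n(e⁻) = 1 × 1.174 = 1.174 mol.
The cells are in series, so the same 1.174 mol of electrons passes through the second cell.
2 H₂O → O₂ + 4 H⁺ + 4 e⁻ — 4 mol e⁻ per mol O₂, so n(O₂) = 1.174/4 = 0.2936 mol.
V = nRT/P = (0.2936 × 8.314 × 337) / (155 × 10³) = 0.00531 m³ = 5.31 L.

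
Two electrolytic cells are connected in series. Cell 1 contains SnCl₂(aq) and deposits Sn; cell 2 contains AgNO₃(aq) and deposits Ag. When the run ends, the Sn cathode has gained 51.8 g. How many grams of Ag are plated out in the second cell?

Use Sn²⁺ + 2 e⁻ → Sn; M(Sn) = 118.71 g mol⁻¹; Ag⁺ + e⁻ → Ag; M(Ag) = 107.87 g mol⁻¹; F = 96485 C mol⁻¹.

n(Sn) = 51.8 / 118.71 = 0.4364 mol.
Since Sn²⁺ + 2 e⁻ → Sn, n(e⁻) passed = 2 × 0.4364 = 0.8727 mol.
Cells in series carry the same charge, so the same 0.8727 mol of electrons passes through cell 2.
Ag⁺ + e⁻ → Ag, so n(Ag) = 0.8727 / 1 = 0.8727 mol.
m(Ag) = 0.8727 × 107.87 = 94.1 g.

94.1 g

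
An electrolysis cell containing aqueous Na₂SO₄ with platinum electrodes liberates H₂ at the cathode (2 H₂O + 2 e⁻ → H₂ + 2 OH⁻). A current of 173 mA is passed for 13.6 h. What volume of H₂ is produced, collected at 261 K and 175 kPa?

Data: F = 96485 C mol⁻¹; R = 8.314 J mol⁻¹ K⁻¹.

Q = I·t = 0.1730 A × 48960 s = 8470 C.
n(e⁻) = Q/F = 8470 / 96485 = 0.08779 mol.
2 electrons are transferred per H₂ molecule, so n(H₂) = 0.08779 / 2 = 0.04389 mol.
V = nRT/P = (0.04389 × 8.314 × 261) / (175 × 10³ Pa) = 5.44 × 10⁻⁴ m³ = 0.544 L.

0.544 L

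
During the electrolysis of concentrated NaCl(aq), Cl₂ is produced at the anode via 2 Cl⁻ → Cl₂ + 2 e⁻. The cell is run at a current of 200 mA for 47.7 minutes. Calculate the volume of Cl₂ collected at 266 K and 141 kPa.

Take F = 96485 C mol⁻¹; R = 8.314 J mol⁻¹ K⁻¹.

Q = I·t = 0.2000 A × 2862.0 s = 572.4 C.
n(e⁻) = Q/F = 572.4 / 96485 = 0.005933 mol.
2 electrons are transferred per Cl₂ molecule, so n(Cl₂) = 0.005933 / 2 = 0.002966 mol.
V = nRT/P = (0.002966 × 8.314 × 266) / (141 × 10³ Pa) = 4.65 × 10⁻⁵ m³ = 0.0465 L.

0.0465 L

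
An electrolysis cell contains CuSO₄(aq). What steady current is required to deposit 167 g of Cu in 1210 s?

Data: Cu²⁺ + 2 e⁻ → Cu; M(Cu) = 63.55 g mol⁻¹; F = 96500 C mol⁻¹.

n(Cu) = 167 / 63.55 = 2.628 mol.
n(e⁻) = 2 × 2.628 = 5.256 mol.
Q = n(e⁻)·F = 5.256 × 96500 = 507200 C.
I = Q/t = 507200 / 1210.0 s = 419 A.

419 A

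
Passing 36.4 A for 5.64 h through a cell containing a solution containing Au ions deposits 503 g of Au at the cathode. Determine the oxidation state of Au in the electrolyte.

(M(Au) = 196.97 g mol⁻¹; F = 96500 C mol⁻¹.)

+3

Q = I·t = 36.40 A × 20304 s = 739100 C, so n(e⁻) = 739100/96500 = 7.659 mol.
n(Au) deposited = 503 / 196.97 = 2.554 mol.
Electrons per atom = n(e⁻)/n(Au) = 7.659 / 2.554 = 3.00 ≈ 3, so the ion is Au³⁺.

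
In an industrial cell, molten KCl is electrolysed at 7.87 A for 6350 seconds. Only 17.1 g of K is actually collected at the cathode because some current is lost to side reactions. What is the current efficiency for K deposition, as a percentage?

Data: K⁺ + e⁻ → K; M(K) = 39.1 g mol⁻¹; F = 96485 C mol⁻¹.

Q = I·t = 7.870 × 6350.0 = 49970 C; n(e⁻) = 49970/96485 = 0.5180 mol.
Theoretical n(K) = n(e⁻)/1 = 0.5180 mol, i.e. m_theo = 0.5180 × 39.1 = 20.25 g.
Efficiency = m_actual / m_theo = 17.1 / 20.25 = 84.4 %.

84.4 %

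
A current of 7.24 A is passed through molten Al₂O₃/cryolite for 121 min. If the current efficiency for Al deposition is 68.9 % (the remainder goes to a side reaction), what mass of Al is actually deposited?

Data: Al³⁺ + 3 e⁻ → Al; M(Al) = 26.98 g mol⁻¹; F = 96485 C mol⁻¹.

3.38 g

Q = I·t = 7.240 × 7260.0 = 52560 C.
n(e⁻) = 52560/96485 = 0.5448 mol; theoretically n(Al) = 0.5448/3 = 0.1816 mol, m_theo = 4.899 g.
At 68.9 % efficiency, m_actual = 0.689 × 4.899 = 3.38 g.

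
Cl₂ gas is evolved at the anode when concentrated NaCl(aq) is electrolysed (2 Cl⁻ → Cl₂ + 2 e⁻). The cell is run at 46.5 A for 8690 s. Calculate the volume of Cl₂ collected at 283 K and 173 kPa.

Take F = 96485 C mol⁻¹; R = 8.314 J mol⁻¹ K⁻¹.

Q = I·t = 46.50 A × 8690.0 s = 404100 C.
n(e⁻) = Q/F = 404100 / 96485 = 4.188 mol.
2 electrons are transferred per Cl₂ molecule, so n(Cl₂) = 4.188 / 2 = 2.094 mol.
V = nRT/P = (2.094 × 8.314 × 283) / (173 × 10³ Pa) = 0.0285 m³ = 28.5 L.

28.5 L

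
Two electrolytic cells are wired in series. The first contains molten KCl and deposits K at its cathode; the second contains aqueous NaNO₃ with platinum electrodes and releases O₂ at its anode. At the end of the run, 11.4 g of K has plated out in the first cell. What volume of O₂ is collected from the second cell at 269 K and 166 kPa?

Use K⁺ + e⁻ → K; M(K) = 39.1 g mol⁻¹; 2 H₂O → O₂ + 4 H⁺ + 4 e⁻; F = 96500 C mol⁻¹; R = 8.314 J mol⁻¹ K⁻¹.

n(K) = 11.4 / 39.1 = 0.2916 mol, so n(e⁻) = 1 × 0.2916 = 0.2916 mol.
The cells are in series, so the same 0.2916 mol of electrons passes through the second cell.
2 H₂O → O₂ + 4 H⁺ + 4 e⁻ — 4 mol e⁻ per mol O₂, so n(O₂) = 0.2916/4 = 0.07289 mol.
V = nRT/P = (0.07289 × 8.314 × 269) / (166 × 10³) = 9.82 × 10⁻⁴ m³ = 0.982 L.

0.982 L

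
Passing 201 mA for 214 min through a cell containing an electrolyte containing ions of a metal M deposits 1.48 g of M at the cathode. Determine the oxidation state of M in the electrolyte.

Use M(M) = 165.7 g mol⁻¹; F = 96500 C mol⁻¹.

+3

Q = I·t = 0.2010 A × 12840 s = 2581 C, so n(e⁻) = 2581/96500 = 0.02674 mol.
n(M) deposited = 1.48 / 165.7 = 0.008932 mol.
Electrons per atom = n(e⁻)/n(M) = 0.02674 / 0.008932 = 2.99 ≈ 3, so the ion is M³⁺.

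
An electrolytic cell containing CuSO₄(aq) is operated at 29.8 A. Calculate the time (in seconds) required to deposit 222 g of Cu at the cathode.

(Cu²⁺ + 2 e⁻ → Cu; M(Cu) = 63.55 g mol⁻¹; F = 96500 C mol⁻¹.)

n(Cu) = m/M = 222 / 63.55 = 3.493 mol.
Each Cu atom requires 2 electrons, so n(e⁻) = 2 × 3.493 = 6.987 mol.
Q = n(e⁻)·F = 6.987 × 96500 = 674200 C.
t = Q/I = 674200 / 29.80 A = 22620 s.

22600 s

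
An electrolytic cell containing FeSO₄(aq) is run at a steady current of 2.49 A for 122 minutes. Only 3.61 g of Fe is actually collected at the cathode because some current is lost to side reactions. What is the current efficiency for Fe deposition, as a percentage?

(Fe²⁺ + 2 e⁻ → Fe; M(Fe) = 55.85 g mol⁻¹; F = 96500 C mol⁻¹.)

68.4 %

Q = I·t = 2.490 × 7320.0 = 18230 C; n(e⁻) = 18230/96500 = 0.1889 mol.
Theoretical n(Fe) = n(e⁻)/2 = 0.09444 mol, i.e. m_theo = 0.09444 × 55.85 = 5.274 g.
Efficiency = m_actual / m_theo = 3.61 / 5.274 = 68.4 %.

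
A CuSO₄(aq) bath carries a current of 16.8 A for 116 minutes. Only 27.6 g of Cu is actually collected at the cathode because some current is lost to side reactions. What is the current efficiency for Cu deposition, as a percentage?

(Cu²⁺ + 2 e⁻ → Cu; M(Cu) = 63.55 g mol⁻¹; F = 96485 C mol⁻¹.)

Q = I·t = 16.80 × 6960.0 = 116900 C; n(e⁻) = 116900/96485 = 1.212 mol.
Theoretical n(Cu) = n(e⁻)/2 = 0.6059 mol, i.e. m_theo = 0.6059 × 63.55 = 38.51 g.
Efficiency = m_actual / m_theo = 27.6 / 38.51 = 71.7 %.

71.7 %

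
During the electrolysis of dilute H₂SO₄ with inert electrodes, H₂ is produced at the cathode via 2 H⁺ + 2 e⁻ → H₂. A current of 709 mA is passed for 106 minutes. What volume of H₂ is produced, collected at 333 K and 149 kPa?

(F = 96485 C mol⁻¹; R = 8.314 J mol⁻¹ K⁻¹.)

Q = I·t = 0.7090 A × 6360.0 s = 4509 C.
n(e⁻) = Q/F = 4509 / 96485 = 0.04674 mol.
2 electrons are transferred per H₂ molecule, so n(H₂) = 0.04674 / 2 = 0.02337 mol.
V = nRT/P = (0.02337 × 8.314 × 333) / (149 × 10³ Pa) = 4.34 × 10⁻⁴ m³ = 0.434 L.

0.434 L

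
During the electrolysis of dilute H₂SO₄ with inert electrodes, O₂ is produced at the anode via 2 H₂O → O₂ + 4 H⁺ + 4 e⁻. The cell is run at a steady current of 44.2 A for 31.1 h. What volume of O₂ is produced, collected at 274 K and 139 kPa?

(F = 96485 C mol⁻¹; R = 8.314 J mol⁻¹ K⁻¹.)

210 L

Q = I·t = 44.20 A × 111960 s = 4949000 C.
n(e⁻) = Q/F = 4949000 / 96485 = 51.29 mol.
4 electrons are transferred per O₂ molecule, so n(O₂) = 51.29 / 4 = 12.82 mol.
V = nRT/P = (12.82 × 8.314 × 274) / (139 × 10³ Pa) = 0.210 m³ = 210 L.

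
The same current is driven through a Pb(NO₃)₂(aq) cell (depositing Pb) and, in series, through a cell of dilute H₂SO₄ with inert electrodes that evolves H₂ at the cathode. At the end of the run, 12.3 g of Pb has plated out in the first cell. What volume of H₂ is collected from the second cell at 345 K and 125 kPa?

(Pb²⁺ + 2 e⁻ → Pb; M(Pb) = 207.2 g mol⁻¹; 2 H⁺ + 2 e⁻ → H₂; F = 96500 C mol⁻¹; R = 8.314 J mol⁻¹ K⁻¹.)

1.36 L

n(Pb) = 12.3 / 207.2 = 0.05936 mol, so n(e⁻) = 2 × 0.05936 = 0.1187 mol.
The cells are in series, so the same 0.1187 mol of electrons passes through the second cell.
2 H⁺ + 2 e⁻ → H₂ — 2 mol e⁻ per mol H₂, so n(H₂) = 0.1187/2 = 0.05936 mol.
V = nRT/P = (0.05936 × 8.314 × 345) / (125 × 10³) = 0.00136 m³ = 1.36 L.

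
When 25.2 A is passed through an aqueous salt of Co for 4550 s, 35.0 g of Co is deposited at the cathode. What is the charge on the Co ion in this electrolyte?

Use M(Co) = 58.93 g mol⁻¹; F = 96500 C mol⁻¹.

Q = I·t = 25.20 A × 4550.0 s = 114700 C, so n(e⁻) = 114700/96500 = 1.188 mol.
n(Co) deposited = 35.0 / 58.93 = 0.5939 mol.
Electrons per atom = n(e⁻)/n(Co) = 1.188 / 0.5939 = 2.00 ≈ 2, so the ion is Co²⁺.

+2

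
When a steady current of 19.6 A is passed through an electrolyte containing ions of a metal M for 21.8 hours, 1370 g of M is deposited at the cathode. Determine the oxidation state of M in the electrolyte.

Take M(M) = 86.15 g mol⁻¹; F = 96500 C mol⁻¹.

+1

Q = I·t = 19.60 A × 78480 s = 1538000 C, so n(e⁻) = 1538000/96500 = 15.94 mol.
n(M) deposited = 1370 / 86.15 = 15.90 mol.
Electrons per atom = n(e⁻)/n(M) = 15.94 / 15.90 = 1.00 ≈ 1, so the ion is M⁺.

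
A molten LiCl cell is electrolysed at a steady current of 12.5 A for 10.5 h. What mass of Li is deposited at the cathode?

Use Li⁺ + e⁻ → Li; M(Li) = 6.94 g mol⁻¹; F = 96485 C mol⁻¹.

34.0 g

Q = I·t = 12.50 A × 37800 s = 472500 C.
n(e⁻) = Q/F = 472500 / 96485 = 4.897 mol.
Li⁺ + e⁻ → Li, so n(Li) = n(e⁻)/1 = 4.897 mol.
m = n·M = 4.897 × 6.94 = 34.0 g.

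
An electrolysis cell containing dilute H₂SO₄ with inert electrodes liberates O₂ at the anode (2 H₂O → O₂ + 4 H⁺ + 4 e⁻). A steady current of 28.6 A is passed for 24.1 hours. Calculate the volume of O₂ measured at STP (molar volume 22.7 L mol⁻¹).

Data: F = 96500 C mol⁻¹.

Q = I·t = 28.60 A × 86760 s = 2481000 C.
n(e⁻) = Q/F = 2481000 / 96500 = 25.71 mol.
4 electrons are transferred per O₂ molecule, so n(O₂) = 25.71 / 4 = 6.428 mol.
V = n × V_m = 6.428 × 22.7 = 146 L.

146 L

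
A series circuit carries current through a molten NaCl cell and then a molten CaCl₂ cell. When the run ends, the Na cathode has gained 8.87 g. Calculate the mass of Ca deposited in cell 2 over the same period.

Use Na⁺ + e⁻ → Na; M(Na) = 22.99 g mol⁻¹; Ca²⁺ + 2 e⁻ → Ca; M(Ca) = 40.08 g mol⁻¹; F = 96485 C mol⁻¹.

7.73 g

n(Na) = 8.87 / 22.99 = 0.3858 mol.
Since Na⁺ + e⁻ → Na, n(e⁻) passed = 1 × 0.3858 = 0.3858 mol.
Cells in series carry the same charge, so the same 0.3858 mol of electrons passes through cell 2.
Ca²⁺ + 2 e⁻ → Ca, so n(Ca) = 0.3858 / 2 = 0.1929 mol.
m(Ca) = 0.1929 × 40.08 = 7.73 g.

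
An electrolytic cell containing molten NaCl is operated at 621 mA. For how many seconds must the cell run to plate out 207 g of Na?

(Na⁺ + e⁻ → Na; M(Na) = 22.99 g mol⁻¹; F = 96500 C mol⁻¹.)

1.40 × 10⁶ s

n(Na) = m/M = 207 / 22.99 = 9.004 mol.
Each Na atom requires 1 electron, so n(e⁻) = 1 × 9.004 = 9.004 mol.
Q = n(e⁻)·F = 9.004 × 96500 = 868900 C.
t = Q/I = 868900 / 0.6210 A = 1399000 s.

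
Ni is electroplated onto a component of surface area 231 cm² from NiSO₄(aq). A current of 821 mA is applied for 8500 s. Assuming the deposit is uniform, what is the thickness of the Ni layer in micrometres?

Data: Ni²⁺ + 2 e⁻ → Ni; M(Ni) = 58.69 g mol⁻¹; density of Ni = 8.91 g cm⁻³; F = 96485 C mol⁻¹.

Q = I·t = 0.8210 × 8500.0 = 6978 C; n(e⁻) = 0.07233 mol.
n(Ni) = n(e⁻)/2 = 0.03616 mol, so m = 0.03616 × 58.69 = 2.122 g.
Volume = m/ρ = 2.122 / 8.91 = 0.2382 cm³.
Thickness = V/A = 0.2382 / 231 = 0.00103 cm = 10.3 μm.

10.3 μm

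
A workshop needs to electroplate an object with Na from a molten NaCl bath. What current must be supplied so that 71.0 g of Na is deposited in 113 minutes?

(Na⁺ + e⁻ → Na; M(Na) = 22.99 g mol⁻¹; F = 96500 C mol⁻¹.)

n(Na) = 71.0 / 22.99 = 3.088 mol.
n(e⁻) = 1 × 3.088 = 3.088 mol.
Q = n(e⁻)·F = 3.088 × 96500 = 298000 C.
I = Q/t = 298000 / 6780.0 s = 44.0 A.

44.0 A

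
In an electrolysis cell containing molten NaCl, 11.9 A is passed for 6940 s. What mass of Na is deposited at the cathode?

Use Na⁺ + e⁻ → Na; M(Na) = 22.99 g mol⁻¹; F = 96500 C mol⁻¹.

Q = I·t = 11.90 A × 6940.0 s = 82590 C.
n(e⁻) = Q/F = 82590 / 96500 = 0.8558 mol.
Na⁺ + e⁻ → Na, so n(Na) = n(e⁻)/1 = 0.8558 mol.
m = n·M = 0.8558 × 22.99 = 19.7 g.

19.7 g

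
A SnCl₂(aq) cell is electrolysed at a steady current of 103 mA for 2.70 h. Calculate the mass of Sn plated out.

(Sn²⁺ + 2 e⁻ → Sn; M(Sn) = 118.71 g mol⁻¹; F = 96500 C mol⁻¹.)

0.616 g

Q = I·t = 0.1030 A × 9720.0 s = 1001 C.
n(e⁻) = Q/F = 1001 / 96500 = 0.01037 mol.
Sn²⁺ + 2 e⁻ → Sn, so n(Sn) = n(e⁻)/2 = 0.005187 mol.
m = n·M = 0.005187 × 118.71 = 0.616 g.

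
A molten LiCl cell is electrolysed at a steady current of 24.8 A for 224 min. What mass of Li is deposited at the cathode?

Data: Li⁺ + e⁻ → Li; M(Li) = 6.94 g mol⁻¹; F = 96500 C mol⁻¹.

Q = I·t = 24.80 A × 13440 s = 333300 C.
n(e⁻) = Q/F = 333300 / 96500 = 3.454 mol.
Li⁺ + e⁻ → Li, so n(Li) = n(e⁻)/1 = 3.454 mol.
m = n·M = 3.454 × 6.94 = 24.0 g.

24.0 g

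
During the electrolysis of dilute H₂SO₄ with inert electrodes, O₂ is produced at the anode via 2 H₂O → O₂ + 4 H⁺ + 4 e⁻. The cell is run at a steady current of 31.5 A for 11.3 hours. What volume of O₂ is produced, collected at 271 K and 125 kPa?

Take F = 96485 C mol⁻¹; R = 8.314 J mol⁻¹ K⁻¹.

59.8 L

Q = I·t = 31.50 A × 40680 s = 1281000 C.
n(e⁻) = Q/F = 1281000 / 96485 = 13.28 mol.
4 electrons are transferred per O₂ molecule, so n(O₂) = 13.28 / 4 = 3.320 mol.
V = nRT/P = (3.320 × 8.314 × 271) / (125 × 10³ Pa) = 0.0598 m³ = 59.8 L.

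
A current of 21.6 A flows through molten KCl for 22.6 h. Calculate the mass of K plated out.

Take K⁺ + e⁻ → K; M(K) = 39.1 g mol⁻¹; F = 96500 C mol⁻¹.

Q = I·t = 21.60 A × 81360 s = 1757000 C.
n(e⁻) = Q/F = 1757000 / 96500 = 18.21 mol.
K⁺ + e⁻ → K, so n(K) = n(e⁻)/1 = 18.21 mol.
m = n·M = 18.21 × 39.1 = 712 g.

712 g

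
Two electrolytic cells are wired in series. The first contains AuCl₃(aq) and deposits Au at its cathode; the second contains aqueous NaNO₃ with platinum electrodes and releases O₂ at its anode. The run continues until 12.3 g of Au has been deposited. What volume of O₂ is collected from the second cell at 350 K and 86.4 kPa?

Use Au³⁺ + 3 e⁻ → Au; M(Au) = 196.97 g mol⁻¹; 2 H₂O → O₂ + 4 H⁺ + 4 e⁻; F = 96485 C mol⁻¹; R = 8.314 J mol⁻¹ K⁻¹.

1.58 L

n(Au) = 12.3 / 196.97 = 0.06245 mol, so n(e⁻) = 3 × 0.06245 = 0.1873 mol.
The cells are in series, so the same 0.1873 mol of electrons passes through the second cell.
2 H₂O → O₂ + 4 H⁺ + 4 e⁻ — 4 mol e⁻ per mol O₂, so n(O₂) = 0.1873/4 = 0.04683 mol.
V = nRT/P = (0.04683 × 8.314 × 350) / (86.4 × 10³) = 0.00158 m³ = 1.58 L.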